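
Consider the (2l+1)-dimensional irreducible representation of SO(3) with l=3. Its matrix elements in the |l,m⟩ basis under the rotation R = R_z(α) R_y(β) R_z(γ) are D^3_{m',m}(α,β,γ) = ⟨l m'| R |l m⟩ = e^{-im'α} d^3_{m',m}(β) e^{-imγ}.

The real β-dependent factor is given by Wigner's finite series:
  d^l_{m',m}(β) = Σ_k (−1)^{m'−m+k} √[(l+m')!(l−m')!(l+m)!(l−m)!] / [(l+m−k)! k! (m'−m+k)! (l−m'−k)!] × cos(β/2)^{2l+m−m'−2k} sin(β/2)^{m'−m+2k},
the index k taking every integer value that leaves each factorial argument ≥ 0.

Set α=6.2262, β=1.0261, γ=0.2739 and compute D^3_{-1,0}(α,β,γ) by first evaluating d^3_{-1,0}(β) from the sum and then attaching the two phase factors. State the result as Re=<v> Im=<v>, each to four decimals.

Re=0.1266 Im=-0.0072

D^3_{-1,0}(6.2262,1.0261,0.2739) = e^{-i·-1·6.2262}·d^3_{-1,0}(1.0261)·e^{-i·0·0.2739}. Compute d first:
With c≡cos(β/2)=0.871252 and s≡sin(β/2)=0.490837, N=[2·24·6·6]^{1/2}=41.569219
k: max(0,(0)−(-1))=1 … min(3+(0),3−(-1))=3
  k=1: (−1)^0·41.5692/(12)·0.8713^5·0.4908^1 = +0.853582
  k=2: (−1)^1·41.5692/(4)·0.8713^3·0.4908^3 = -0.812744
  k=3: (−1)^2·41.5692/(12)·0.8713^1·0.4908^5 = +0.085984
d^3_{-1,0}(1.0261) = +0.853582 -0.812744 +0.085984 = +0.126823
D = (+0.998377-0.056954i)·(+0.126823)·(+1.000000+0.000000i) = +0.126617-0.007223i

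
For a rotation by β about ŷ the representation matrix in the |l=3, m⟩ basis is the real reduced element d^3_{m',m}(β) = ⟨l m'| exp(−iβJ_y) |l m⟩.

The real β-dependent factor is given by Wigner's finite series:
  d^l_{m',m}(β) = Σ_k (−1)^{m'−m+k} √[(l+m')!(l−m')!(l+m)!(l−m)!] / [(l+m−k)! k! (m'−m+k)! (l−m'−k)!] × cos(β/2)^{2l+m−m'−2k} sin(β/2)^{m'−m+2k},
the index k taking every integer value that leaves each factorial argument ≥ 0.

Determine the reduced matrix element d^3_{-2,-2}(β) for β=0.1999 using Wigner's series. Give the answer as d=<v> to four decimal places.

d^3_{-2,-2}(β=0.1999) via Wigner's sum:
Half-angle: c=0.995009, s=0.099784. N=√(1·120·1·120)=120.000000
k: max(0,(-2)−(-2))=0 … min(3+(-2),3−(-2))=1
  k=0: (−1)^0·120.0000/(120)·0.9950^6·0.0998^0 = +0.970426
  k=1: (−1)^1·120.0000/(24)·0.9950^4·0.0998^2 = -0.048797
d^3_{-2,-2}(0.1999) = +0.970426 -0.048797 = +0.921629

d=0.9216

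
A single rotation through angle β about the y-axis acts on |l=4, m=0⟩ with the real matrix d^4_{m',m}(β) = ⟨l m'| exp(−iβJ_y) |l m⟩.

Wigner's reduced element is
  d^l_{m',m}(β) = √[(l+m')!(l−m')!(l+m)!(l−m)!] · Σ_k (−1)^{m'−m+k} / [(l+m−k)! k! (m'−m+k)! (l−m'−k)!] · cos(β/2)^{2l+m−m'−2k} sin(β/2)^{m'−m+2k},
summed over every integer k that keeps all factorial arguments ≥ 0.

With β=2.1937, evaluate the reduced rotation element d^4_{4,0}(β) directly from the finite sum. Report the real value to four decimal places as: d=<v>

d=0.2275

d^4_{4,0}(β=2.1937) via Wigner's sum:
Half-angle: c=0.456401, s=0.889774. N=√(40320·1·24·24)=4819.161753
The bounds max(0,m−m')=0 and min(l+m,l−m')=0 give 1 term
  k=0: (−1)^4·4819.1618/(576)·0.4564^4·0.8898^4 = +0.227539
d^4_{4,0}(2.1937) = +0.227539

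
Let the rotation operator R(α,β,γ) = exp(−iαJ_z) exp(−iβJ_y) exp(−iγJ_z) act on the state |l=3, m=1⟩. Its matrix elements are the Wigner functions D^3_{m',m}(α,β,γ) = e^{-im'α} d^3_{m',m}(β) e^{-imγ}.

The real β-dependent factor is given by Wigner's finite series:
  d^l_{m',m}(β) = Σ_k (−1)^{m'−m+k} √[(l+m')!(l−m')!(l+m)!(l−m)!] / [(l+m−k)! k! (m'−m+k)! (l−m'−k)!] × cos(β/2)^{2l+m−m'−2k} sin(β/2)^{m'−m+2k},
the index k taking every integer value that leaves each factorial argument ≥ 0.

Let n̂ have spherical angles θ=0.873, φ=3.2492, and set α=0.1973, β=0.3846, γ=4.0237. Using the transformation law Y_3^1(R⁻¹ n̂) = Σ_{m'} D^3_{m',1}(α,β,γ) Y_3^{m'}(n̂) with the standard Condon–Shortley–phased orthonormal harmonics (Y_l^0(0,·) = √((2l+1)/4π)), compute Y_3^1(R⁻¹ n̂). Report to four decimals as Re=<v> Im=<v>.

Need the full column D^3_{m',1} for m'=−3..3 at α=0.1973, β=0.3846, γ=4.0237.
cos(β/2)=0.981567, sin(β/2)=0.191117
d^3_{-3,1}: single k=4 term ⇒ +0.004978;  D = -0.004770+0.001425i
d^3_{-2,1}: k∈[3..4] ⇒ +0.041753 -0.000791 = +0.040962;  D = -0.036190+0.019187i
d^3_{-1,1}: k∈[2..4] ⇒ +0.203437 -0.010283 +0.000049 = +0.193203;  D = -0.149643+0.122205i
d^3_{0,1}: k∈[1..3] ⇒ +0.603240 -0.068607 +0.000867 = +0.535500;  D = -0.340324+0.413449i
d^3_{1,1}: k∈[0..2] ⇒ +0.894377 -0.271249 +0.007712 = +0.630839;  D = -0.297662+0.556197i
d^3_{2,1}: k∈[0..1] ⇒ -0.550680 +0.041753 = -0.508927;  D = +0.147522-0.487077i
d^3_{3,1}: single k=0 term ⇒ +0.131318;  D = -0.012690+0.130703i
Y_3^{m'}(θ=0.873,φ=3.2492) and Σ D·Y over m':
  (-0.0048+0.0014i)·(-0.1780+0.0596i)  (-0.0362+0.0192i)·(+0.3767-0.0823i)  (-0.1496+0.1222i)·(-0.2620+0.0283i)  (-0.3403+0.4134i)·(-0.2244+0.0000i)  (-0.2977+0.5562i)·(+0.2620+0.0283i)  (+0.1475-0.4871i)·(+0.3767+0.0823i)  (-0.0127+0.1307i)·(+0.1780+0.0596i)
Y_3^1(R⁻¹ n̂) = +0.092716-0.130851i

Re=0.0927 Im=-0.1309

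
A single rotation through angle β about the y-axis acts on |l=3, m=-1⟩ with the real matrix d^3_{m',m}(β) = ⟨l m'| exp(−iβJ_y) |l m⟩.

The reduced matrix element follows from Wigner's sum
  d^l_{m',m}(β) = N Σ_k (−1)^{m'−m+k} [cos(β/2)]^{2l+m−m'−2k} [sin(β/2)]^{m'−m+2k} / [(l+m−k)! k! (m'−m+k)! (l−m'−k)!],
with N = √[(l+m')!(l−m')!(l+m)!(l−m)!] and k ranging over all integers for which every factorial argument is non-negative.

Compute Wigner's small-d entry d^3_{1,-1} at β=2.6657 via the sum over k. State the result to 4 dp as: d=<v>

d^3_{1,-1}(β=2.6657) via Wigner's sum:
With c≡cos(β/2)=0.235707 and s≡sin(β/2)=0.971824, N=[24·2·2·24]^{1/2}=48.000000
Admissible k: 0..2 (factorial args all ≥0)
  k=0: (−1)^2·48.0000/(8)·0.2357^4·0.9718^2 = +0.017491
  k=1: (−1)^3·48.0000/(6)·0.2357^2·0.9718^4 = -0.396448
  k=2: (−1)^4·48.0000/(48)·0.2357^0·0.9718^6 = +0.842415
d^3_{1,-1}(2.6657) = +0.017491 -0.396448 +0.842415 = +0.463457

d=0.4635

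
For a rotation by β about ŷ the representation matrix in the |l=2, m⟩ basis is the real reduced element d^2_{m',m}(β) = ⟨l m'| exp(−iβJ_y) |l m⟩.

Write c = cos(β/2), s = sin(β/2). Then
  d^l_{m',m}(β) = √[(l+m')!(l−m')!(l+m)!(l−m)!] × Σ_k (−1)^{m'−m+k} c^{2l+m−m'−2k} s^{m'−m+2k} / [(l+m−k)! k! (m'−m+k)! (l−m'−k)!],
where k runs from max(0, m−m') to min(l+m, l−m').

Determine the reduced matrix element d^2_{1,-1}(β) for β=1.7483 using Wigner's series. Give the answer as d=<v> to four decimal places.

d=0.3805

d^2_{1,-1}(β=1.7483) via Wigner's sum:
c=cos(1.7483/2)=0.641649, s=sin(1.7483/2)=0.766998; N=√[6·1·1·6]=6.000000
k∈{0,1} keeps every argument non-negative
  k=0: (−1)^2·6.0000/(2)·0.6416^2·0.7670^2 = +0.726616
  k=1: (−1)^3·6.0000/(6)·0.6416^0·0.7670^4 = -0.346081
d^2_{1,-1}(1.7483) = +0.726616 -0.346081 = +0.380535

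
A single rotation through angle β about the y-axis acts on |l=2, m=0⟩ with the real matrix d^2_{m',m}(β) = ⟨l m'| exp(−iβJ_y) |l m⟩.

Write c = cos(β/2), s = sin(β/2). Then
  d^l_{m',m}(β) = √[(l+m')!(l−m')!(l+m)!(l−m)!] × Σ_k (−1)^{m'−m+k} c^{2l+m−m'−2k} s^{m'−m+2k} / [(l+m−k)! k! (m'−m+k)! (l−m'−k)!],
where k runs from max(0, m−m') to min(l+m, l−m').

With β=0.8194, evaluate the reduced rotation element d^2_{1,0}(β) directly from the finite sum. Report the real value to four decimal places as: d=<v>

d^2_{1,0}(β=0.8194) via Wigner's sum:
c=cos(0.8194/2)=0.917240, s=sin(0.8194/2)=0.398334; N=√[6·1·2·2]=4.898979
k: max(0,(0)−(1))=0 … min(2+(0),2−(1))=1
  k=0: (−1)^1·4.8990/(2)·0.9172^3·0.3983^1 = -0.752961
  k=1: (−1)^2·4.8990/(2)·0.9172^1·0.3983^3 = +0.142004
d^2_{1,0}(0.8194) = -0.752961 +0.142004 = -0.610957

d=-0.6110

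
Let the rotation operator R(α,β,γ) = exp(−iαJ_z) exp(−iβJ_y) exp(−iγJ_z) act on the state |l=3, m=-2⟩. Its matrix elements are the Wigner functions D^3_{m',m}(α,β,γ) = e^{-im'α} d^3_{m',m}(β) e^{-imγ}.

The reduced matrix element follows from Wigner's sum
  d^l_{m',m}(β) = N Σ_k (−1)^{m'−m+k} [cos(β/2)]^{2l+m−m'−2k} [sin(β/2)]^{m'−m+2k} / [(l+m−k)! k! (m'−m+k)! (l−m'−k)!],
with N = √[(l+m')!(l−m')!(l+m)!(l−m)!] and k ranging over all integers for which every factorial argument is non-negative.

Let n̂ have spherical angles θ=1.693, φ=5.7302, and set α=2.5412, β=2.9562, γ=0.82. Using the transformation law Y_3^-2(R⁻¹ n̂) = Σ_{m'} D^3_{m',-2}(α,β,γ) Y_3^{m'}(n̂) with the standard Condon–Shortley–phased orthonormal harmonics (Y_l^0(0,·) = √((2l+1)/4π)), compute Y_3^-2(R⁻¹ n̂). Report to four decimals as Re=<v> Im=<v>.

Need the full column D^3_{m',-2} for m'=−3..3 at α=2.5412, β=2.9562, γ=0.82.
cos(β/2)=0.092564, sin(β/2)=0.995707
d^3_{-3,-2}: single k=1 term ⇒ +0.000017;  D = -0.000016+0.000003i
d^3_{-2,-2}: k∈[0..1] ⇒ +0.000001 -0.000364 = -0.000363;  D = -0.000329-0.000154i
d^3_{-1,-2}: k∈[0..1] ⇒ -0.000021 +0.004952 = +0.004930;  D = -0.002497-0.004251i
d^3_{0,-2}: k∈[0..1] ⇒ +0.000399 -0.046128 = -0.045730;  D = +0.003162-0.045620i
d^3_{1,-2}: k∈[0..1] ⇒ -0.004952 +0.286482 = +0.281531;  D = +0.174737-0.220740i
d^3_{2,-2}: k∈[0..1] ⇒ +0.042109 -0.974516 = -0.932406;  D = +0.890539-0.276264i
d^3_{3,-2}: single k=0 term ⇒ -0.221908;  D = -0.212024-0.065490i
Y_3^{m'}(θ=1.693,φ=5.7302) and Σ D·Y over m':
  (-0.0000+0.0000i)·(-0.0359+0.4064i)  (-0.0003-0.0002i)·(-0.0550-0.1097i)  (-0.0025-0.0043i)·(-0.2527-0.1560i)  (+0.0032-0.0456i)·(+0.1331+0.0000i)  (+0.1747-0.2207i)·(+0.2527-0.1560i)  (+0.8905-0.2763i)·(-0.0550+0.1097i)  (-0.2120-0.0655i)·(+0.0359+0.4064i)
Y_3^-2(R⁻¹ n̂) = +0.010429-0.063216i

Re=0.0104 Im=-0.0632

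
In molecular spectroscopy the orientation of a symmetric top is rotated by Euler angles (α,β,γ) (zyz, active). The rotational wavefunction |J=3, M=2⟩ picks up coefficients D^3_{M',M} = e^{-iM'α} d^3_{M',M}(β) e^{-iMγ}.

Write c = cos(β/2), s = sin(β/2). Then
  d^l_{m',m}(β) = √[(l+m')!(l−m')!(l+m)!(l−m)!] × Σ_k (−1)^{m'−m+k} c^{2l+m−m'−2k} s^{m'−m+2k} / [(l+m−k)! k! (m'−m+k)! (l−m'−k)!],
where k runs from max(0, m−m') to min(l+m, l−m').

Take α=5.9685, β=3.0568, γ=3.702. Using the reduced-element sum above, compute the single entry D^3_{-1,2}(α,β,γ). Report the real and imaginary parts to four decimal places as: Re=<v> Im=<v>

Re=-0.0179 Im=0.1317

D^3_{-1,2}(5.9685,3.0568,3.702) = e^{-i·-1·5.9685}·d^3_{-1,2}(3.0568)·e^{-i·2·3.702}. Compute d first:
c=cos(3.0568/2)=0.042384, s=sin(3.0568/2)=0.999101; N=√[2·24·120·1]=75.894664
k∈{3,4} keeps every argument non-negative
  k=3: (−1)^0·75.8947/(12)·0.0424^3·0.9991^3 = +0.000480
  k=4: (−1)^1·75.8947/(24)·0.0424^1·0.9991^5 = -0.133428
d^3_{-1,2}(3.0568) = +0.000480 -0.133428 = -0.132947
D = (+0.950894-0.309517i)·(-0.132947)·(+0.434949-0.900455i) = -0.017932+0.131733i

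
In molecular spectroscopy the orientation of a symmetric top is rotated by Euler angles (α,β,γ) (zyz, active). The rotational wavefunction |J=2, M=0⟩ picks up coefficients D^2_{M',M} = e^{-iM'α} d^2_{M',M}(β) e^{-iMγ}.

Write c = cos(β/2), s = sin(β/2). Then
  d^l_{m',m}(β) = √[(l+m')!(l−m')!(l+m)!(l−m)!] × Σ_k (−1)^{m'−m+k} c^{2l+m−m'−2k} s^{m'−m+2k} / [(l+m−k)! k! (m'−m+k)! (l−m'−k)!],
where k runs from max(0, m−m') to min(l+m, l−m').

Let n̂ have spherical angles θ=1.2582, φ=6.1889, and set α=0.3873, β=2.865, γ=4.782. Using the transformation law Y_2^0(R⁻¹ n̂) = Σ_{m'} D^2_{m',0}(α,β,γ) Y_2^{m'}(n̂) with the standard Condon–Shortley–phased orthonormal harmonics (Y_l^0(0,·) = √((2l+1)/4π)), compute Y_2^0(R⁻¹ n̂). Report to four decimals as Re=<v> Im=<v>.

Need the full column D^2_{m',0} for m'=−2..2 at α=0.3873, β=2.865, γ=4.782.
cos(β/2)=0.137856, sin(β/2)=0.990452
d^2_{-2,0}: single k=2 term ⇒ +0.045666;  D = +0.032638+0.031940i
d^2_{-1,0}: k∈[1..2] ⇒ +0.006356 -0.328097 = -0.321741;  D = -0.297910-0.121518i
d^2_{0,0}: k∈[0..2] ⇒ +0.000361 -0.074572 +0.962353 = +0.888141;  D = +0.888141+0.000000i
d^2_{1,0}: k∈[0..1] ⇒ -0.006356 +0.328097 = +0.321741;  D = +0.297910-0.121518i
d^2_{2,0}: single k=0 term ⇒ +0.045666;  D = +0.032638-0.031940i
Y_2^{m'}(θ=1.2582,φ=6.1889) and Σ D·Y over m':
  (+0.0326+0.0319i)·(+0.3435+0.0656i)  (-0.2979-0.1215i)·(+0.2251+0.0213i)  (+0.8881+0.0000i)·(-0.2259+0.0000i)  (+0.2979-0.1215i)·(-0.2251+0.0213i)  (+0.0326-0.0319i)·(+0.3435-0.0656i)
Y_2^0(R⁻¹ n̂) = -0.311326+0.000000i

Re=-0.3113 Im=0.0000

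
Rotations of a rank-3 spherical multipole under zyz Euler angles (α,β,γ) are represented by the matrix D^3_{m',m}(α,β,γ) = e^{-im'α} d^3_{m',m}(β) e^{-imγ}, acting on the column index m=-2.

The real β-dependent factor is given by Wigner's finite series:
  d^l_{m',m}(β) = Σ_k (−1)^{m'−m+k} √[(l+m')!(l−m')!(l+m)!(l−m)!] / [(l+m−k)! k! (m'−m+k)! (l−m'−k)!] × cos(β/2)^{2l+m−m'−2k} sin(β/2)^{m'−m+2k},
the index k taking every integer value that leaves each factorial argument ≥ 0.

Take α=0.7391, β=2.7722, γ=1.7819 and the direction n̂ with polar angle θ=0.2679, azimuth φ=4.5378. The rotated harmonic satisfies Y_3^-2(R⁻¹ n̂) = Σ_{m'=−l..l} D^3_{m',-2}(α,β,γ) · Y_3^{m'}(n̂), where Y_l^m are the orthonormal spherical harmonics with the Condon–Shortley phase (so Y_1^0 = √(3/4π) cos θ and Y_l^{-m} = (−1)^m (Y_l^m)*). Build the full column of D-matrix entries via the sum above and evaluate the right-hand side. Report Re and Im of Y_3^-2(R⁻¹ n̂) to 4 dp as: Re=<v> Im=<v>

Need the full column D^3_{m',-2} for m'=−3..3 at α=0.7391, β=2.7722, γ=1.7819.
cos(β/2)=0.183648, sin(β/2)=0.982992
d^3_{-3,-2}: single k=1 term ⇒ +0.000503;  D = +0.000441-0.000242i
d^3_{-2,-2}: k∈[0..1] ⇒ +0.000038 -0.005496 = -0.005457;  D = -0.001766+0.005163i
d^3_{-1,-2}: k∈[0..1] ⇒ -0.000649 +0.037208 = +0.036559;  D = -0.014556-0.033536i
d^3_{0,-2}: k∈[0..1] ⇒ +0.006020 -0.172478 = -0.166458;  D = +0.151840+0.068210i
d^3_{1,-2}: k∈[0..1] ⇒ -0.037208 +0.533011 = +0.495803;  D = -0.471116+0.154500i
d^3_{2,-2}: k∈[0..1] ⇒ +0.157450 -0.902194 = -0.744744;  D = +0.366685-0.648218i
d^3_{3,-2}: single k=0 term ⇒ -0.412869;  D = -0.091830-0.402527i
Y_3^{m'}(θ=0.2679,φ=4.5378) and Σ D·Y over m':
  (+0.0004-0.0002i)·(+0.0039-0.0067i)  (-0.0018+0.0052i)·(-0.0649-0.0236i)  (-0.0146-0.0335i)·(-0.0542+0.3075i)  (+0.1518+0.0682i)·(+0.5937+0.0000i)  (-0.4711+0.1545i)·(+0.0542+0.3075i)  (+0.3667-0.6482i)·(-0.0649+0.0236i)  (-0.0918-0.4025i)·(-0.0039-0.0067i)
Y_3^-2(R⁻¹ n̂) = +0.017602-0.046039i

Re=0.0176 Im=-0.0460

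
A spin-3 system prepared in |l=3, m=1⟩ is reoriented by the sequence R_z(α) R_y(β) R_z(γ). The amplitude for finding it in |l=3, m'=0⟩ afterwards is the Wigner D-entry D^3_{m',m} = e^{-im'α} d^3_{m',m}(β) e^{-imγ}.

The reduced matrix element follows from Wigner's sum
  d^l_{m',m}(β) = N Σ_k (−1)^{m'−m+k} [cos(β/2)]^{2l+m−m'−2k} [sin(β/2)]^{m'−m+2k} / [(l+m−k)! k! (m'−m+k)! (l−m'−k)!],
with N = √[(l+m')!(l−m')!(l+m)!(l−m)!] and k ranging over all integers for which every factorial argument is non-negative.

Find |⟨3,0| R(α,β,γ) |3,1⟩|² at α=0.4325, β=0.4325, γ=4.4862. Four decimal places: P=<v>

Split into d^3_{0,1}(β=0.4325) × two z-phases.
c=cos(0.4325/2)=0.976709, s=sin(0.4325/2)=0.214568; N=√[6·6·24·2]=41.569219
The bounds max(0,m−m')=1 and min(l+m,l−m')=3 give 3 terms
  k=1: (−1)^0·41.5692/(12)·0.9767^5·0.2146^1 = +0.660667
  k=2: (−1)^1·41.5692/(4)·0.9767^3·0.2146^3 = -0.095654
  k=3: (−1)^2·41.5692/(12)·0.9767^1·0.2146^5 = +0.001539
d^3_{0,1}(0.4325) = +0.660667 -0.095654 +0.001539 = +0.566551
|D^3_{0,1}|² = |d^3_{0,1}(β)|² = (+0.566551)² = 0.320980 (the z-rotation phases have unit modulus)

P=0.3210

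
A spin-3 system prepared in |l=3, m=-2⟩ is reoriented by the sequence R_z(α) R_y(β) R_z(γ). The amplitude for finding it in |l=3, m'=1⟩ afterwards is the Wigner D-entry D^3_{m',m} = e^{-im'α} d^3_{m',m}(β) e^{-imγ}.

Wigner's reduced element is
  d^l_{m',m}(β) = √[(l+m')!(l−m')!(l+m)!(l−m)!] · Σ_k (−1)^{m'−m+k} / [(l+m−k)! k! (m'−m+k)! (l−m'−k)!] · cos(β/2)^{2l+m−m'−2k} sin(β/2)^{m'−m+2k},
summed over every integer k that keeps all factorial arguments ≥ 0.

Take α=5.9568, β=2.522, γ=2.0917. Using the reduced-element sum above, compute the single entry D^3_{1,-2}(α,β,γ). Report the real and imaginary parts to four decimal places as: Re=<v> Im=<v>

First d^3_{1,-2}(β=2.522), then the phase factors e^{-i(1)α} and e^{-i(-2)γ}:
c=cos(2.522/2)=0.304865, s=sin(2.522/2)=0.952396; N=√[24·2·1·120]=75.894664
k: max(0,(-2)−(1))=0 … min(3+(-2),3−(1))=1
  k=0: (−1)^3·75.8947/(12)·0.3049^3·0.9524^3 = -0.154812
  k=1: (−1)^4·75.8947/(24)·0.3049^1·0.9524^5 = +0.755430
d^3_{1,-2}(2.522) = -0.154812 +0.755430 = +0.600618
D = (+0.947207+0.320621i)·(+0.600618)·(-0.504661-0.863318i) = -0.120857-0.588333i

Re=-0.1209 Im=-0.5883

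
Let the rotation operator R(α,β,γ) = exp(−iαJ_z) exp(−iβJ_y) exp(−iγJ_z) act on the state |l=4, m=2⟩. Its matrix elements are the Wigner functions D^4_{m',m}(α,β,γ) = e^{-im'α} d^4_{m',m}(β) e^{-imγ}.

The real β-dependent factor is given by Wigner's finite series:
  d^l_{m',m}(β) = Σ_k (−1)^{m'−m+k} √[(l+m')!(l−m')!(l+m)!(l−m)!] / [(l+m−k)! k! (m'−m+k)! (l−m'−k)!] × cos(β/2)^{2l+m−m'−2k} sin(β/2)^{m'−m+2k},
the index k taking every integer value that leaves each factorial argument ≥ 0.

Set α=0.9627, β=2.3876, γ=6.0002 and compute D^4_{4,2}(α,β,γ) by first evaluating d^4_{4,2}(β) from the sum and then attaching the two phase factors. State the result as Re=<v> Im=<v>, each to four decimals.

First d^4_{4,2}(β=2.3876), then the phase factors e^{-i(4)α} and e^{-i(2)γ}:
c=cos(2.3876/2)=0.368129, s=sin(2.3876/2)=0.929775; N=√[40320·1·720·2]=7619.763776
k∈{0} keeps every argument non-negative
  k=0: (−1)^2·7619.7638/(1440)·0.3681^6·0.9298^2 = +0.011385
d^4_{4,2}(2.3876) = +0.011385
Phases: e^{-i·(4)·0.9627}=-0.758878+0.651232i, e^{-i·(2)·6.0002}=+0.844069+0.536235i ⇒ D=-0.011269+0.001625i

Re=-0.0113 Im=0.0016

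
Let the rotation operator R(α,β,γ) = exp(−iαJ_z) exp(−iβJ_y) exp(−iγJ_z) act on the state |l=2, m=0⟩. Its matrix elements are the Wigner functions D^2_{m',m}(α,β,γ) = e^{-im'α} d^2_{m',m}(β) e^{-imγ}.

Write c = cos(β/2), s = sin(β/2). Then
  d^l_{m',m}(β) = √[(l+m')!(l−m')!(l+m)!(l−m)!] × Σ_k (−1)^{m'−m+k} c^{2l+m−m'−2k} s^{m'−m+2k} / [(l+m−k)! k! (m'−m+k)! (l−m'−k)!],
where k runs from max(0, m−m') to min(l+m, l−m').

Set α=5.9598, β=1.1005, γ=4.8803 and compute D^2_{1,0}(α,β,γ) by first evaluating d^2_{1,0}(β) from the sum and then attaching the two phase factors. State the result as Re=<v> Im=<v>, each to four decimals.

Re=-0.4691 Im=-0.1572

Split into d^2_{1,0}(β=1.1005) × two z-phases.
Half-angle: c=0.852394, s=0.522900. N=√(6·1·2·2)=4.898979
Admissible k: 0..1 (factorial args all ≥0)
  k=0: (−1)^1·4.8990/(2)·0.8524^3·0.5229^1 = -0.793260
  k=1: (−1)^2·4.8990/(2)·0.8524^1·0.5229^3 = +0.298519
d^2_{1,0}(1.1005) = -0.793260 +0.298519 = -0.494740
D = (+0.948165+0.317778i)·(-0.494740)·(+1.000000+0.000000i) = -0.469095-0.157218i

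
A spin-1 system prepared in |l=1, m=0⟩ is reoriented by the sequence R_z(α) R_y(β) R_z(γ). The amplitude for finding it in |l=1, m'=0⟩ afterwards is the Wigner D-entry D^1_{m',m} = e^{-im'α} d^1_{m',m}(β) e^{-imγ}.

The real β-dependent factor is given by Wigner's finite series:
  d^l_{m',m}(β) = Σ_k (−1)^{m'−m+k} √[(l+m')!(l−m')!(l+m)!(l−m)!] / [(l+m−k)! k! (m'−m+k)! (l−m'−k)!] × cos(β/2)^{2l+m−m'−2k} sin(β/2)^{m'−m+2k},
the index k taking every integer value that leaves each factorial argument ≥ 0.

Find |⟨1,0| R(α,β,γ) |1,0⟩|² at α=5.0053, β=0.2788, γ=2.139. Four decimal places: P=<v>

Split into d^1_{0,0}(β=0.2788) × two z-phases.
Half-angle: c=0.990300, s=0.138949. N=√(1·1·1·1)=1.000000
k: max(0,(0)−(0))=0 … min(1+(0),1−(0))=1
  k=0: (−1)^0·1.0000/(1)·0.9903^2·0.1389^0 = +0.980693
  k=1: (−1)^1·1.0000/(1)·0.9903^0·0.1389^2 = -0.019307
d^1_{0,0}(0.2788) = +0.980693 -0.019307 = +0.961386
|D^1_{0,0}|² = |d^1_{0,0}(β)|² = (+0.961386)² = 0.924264 (the z-rotation phases have unit modulus)

P=0.9243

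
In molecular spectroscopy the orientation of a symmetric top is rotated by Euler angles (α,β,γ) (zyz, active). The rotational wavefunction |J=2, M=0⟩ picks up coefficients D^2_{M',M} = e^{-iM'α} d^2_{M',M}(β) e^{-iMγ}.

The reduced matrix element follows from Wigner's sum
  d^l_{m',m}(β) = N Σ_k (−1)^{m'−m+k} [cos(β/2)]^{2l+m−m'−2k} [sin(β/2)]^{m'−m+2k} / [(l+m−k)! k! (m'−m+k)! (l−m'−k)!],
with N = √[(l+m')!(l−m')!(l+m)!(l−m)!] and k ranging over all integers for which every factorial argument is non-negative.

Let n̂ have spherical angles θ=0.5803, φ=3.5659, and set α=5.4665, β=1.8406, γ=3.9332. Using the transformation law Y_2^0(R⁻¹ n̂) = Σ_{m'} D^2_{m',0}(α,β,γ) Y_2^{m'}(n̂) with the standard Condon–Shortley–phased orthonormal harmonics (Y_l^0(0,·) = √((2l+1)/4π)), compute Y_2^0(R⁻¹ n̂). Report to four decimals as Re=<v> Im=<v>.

Re=-0.1685 Im=0.0000

Need the full column D^2_{m',0} for m'=−2..2 at α=5.4665, β=1.8406, γ=3.9332.
cos(β/2)=0.605581, sin(β/2)=0.795783
d^2_{-2,0}: single k=2 term ⇒ +0.568867;  D = -0.035573-0.567753i
d^2_{-1,0}: k∈[1..2] ⇒ +0.432901 -0.747537 = -0.314636;  D = -0.215413+0.229332i
d^2_{0,0}: k∈[0..2] ⇒ +0.134490 -0.928955 +0.401032 = -0.393433;  D = -0.393433+0.000000i
d^2_{1,0}: k∈[0..1] ⇒ -0.432901 +0.747537 = +0.314636;  D = +0.215413+0.229332i
d^2_{2,0}: single k=0 term ⇒ +0.568867;  D = -0.035573+0.567753i
Y_2^{m'}(θ=0.5803,φ=3.5659) and Σ D·Y over m':
  (-0.0356-0.5678i)·(+0.0768-0.0871i)  (-0.2154+0.2293i)·(-0.3228+0.1458i)  (-0.3934+0.0000i)·(+0.3464+0.0000i)  (+0.2154+0.2293i)·(+0.3228+0.1458i)  (-0.0356+0.5678i)·(+0.0768+0.0871i)
Y_2^0(R⁻¹ n̂) = -0.168475-0.000000i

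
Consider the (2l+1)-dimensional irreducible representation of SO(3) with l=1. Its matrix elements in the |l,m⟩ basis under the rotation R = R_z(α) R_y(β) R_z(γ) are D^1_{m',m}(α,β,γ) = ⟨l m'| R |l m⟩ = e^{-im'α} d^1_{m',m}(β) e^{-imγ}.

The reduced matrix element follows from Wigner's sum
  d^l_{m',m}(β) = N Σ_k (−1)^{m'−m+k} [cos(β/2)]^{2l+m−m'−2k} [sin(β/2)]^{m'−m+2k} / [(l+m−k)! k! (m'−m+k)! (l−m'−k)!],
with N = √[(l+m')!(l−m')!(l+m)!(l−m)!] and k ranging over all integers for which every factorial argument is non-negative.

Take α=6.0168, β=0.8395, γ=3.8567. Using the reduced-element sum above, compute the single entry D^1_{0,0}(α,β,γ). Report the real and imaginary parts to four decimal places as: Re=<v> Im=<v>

Split into d^1_{0,0}(β=0.8395) × two z-phases.
Half-angle: c=0.913191, s=0.407532. N=√(1·1·1·1)=1.000000
k: max(0,(0)−(0))=0 … min(1+(0),1−(0))=1
  k=0: (−1)^0·1.0000/(1)·0.9132^2·0.4075^0 = +0.833918
  k=1: (−1)^1·1.0000/(1)·0.9132^0·0.4075^2 = -0.166082
d^1_{0,0}(0.8395) = +0.833918 -0.166082 = +0.667835
D = (+1.000000+0.000000i)·(+0.667835)·(+1.000000+0.000000i) = +0.667835+0.000000i

Re=0.6678 Im=0.0000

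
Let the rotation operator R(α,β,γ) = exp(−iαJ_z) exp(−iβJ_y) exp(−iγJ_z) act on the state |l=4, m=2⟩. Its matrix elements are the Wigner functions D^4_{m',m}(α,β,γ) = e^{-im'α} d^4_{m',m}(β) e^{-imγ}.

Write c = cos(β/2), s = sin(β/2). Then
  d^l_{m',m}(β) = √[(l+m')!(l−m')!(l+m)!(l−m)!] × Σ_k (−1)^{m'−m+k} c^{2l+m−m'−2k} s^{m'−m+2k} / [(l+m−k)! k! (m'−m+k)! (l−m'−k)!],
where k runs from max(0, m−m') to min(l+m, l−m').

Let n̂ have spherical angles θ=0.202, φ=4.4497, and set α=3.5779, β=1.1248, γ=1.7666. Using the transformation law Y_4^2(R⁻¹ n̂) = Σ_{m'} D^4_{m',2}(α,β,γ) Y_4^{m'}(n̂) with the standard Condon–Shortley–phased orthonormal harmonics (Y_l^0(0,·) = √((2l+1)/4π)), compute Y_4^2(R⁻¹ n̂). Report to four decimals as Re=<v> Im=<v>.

Re=-0.1782 Im=0.1688

Need the full column D^4_{m',2} for m'=−4..4 at α=3.5779, β=1.1248, γ=1.7666.
cos(β/2)=0.845978, sin(β/2)=0.533218
d^4_{-4,2}: single k=6 term ⇒ +0.087041;  D = -0.018755-0.084997i
d^4_{-3,2}: k∈[5..6] ⇒ +0.292945 -0.038793 = +0.254152;  D = +0.154513+0.201790i
d^4_{-2,2}: k∈[4..6] ⇒ +0.621079 -0.197391 +0.006535 = +0.430222;  D = -0.381405-0.199052i
d^4_{-1,2}: k∈[3..5] ⇒ +0.929019 -0.553615 +0.043988 = +0.419392;  D = +0.418973+0.018741i
d^4_{0,2}: k∈[2..4] ⇒ +0.988746 -1.047479 +0.156052 = +0.097319;  D = -0.089951+0.037144i
d^4_{1,2}: k∈[1..3] ⇒ +0.701542 -1.393528 +0.369076 = -0.322909;  D = -0.218420+0.237830i
d^4_{2,2}: k∈[0..2] ⇒ +0.262344 -1.250676 +0.621079 = -0.367253;  D = +0.110835-0.350129i
d^4_{3,2}: k∈[0..1] ⇒ -0.618702 +0.737386 = +0.118683;  D = -0.015354-0.117686i
d^4_{4,2}: single k=0 term ⇒ +0.551496;  D = +0.295764+0.465480i
Y_4^{m'}(θ=0.202,φ=4.4497) and Σ D·Y over m':
  (-0.0188-0.0850i)·(+0.0004+0.0006i)  (+0.1545+0.2018i)·(+0.0070-0.0070i)  (-0.3814-0.1991i)·(-0.0666-0.0386i)  (+0.4190+0.0187i)·(-0.0898+0.3339i)  (-0.0900+0.0371i)·(+0.6820+0.0000i)  (-0.2184+0.2378i)·(+0.0898+0.3339i)  (+0.1108-0.3501i)·(-0.0666+0.0386i)  (-0.0154-0.1177i)·(-0.0070-0.0070i)  (+0.2958+0.4655i)·(+0.0004-0.0006i)
Y_4^2(R⁻¹ n̂) = -0.178154+0.168764i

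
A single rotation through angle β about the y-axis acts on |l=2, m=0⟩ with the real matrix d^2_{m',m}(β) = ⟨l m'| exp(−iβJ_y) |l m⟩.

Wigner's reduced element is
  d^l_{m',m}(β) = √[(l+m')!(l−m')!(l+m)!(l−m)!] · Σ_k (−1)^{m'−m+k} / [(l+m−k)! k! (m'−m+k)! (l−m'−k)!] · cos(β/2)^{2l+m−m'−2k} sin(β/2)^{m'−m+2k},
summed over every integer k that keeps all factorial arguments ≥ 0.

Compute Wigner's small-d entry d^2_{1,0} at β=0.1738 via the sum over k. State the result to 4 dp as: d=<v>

d^2_{1,0}(β=0.1738) via Wigner's sum:
c=cos(0.1738/2)=0.996227, s=sin(0.1738/2)=0.086791; N=√[6·1·2·2]=4.898979
k: max(0,(0)−(1))=0 … min(2+(0),2−(1))=1
  k=0: (−1)^1·4.8990/(2)·0.9962^3·0.0868^1 = -0.210195
  k=1: (−1)^2·4.8990/(2)·0.9962^1·0.0868^3 = +0.001595
d^2_{1,0}(0.1738) = -0.210195 +0.001595 = -0.208600

d=-0.2086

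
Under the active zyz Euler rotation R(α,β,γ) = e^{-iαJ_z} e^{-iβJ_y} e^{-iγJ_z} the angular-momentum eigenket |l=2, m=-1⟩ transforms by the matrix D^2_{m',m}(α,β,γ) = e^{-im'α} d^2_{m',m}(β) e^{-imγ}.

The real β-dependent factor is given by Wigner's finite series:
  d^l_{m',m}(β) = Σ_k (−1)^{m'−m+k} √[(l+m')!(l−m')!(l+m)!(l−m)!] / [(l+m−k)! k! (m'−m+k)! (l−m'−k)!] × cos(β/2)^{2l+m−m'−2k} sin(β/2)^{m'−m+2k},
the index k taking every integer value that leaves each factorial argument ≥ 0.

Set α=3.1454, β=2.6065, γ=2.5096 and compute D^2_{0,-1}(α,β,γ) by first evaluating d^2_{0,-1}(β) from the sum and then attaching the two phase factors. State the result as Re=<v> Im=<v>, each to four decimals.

Re=-0.4335 Im=0.3174

D^2_{0,-1}(3.1454,2.6065,2.5096) = e^{-i·0·3.1454}·d^2_{0,-1}(2.6065)·e^{-i·-1·2.5096}. Compute d first:
With c≡cos(β/2)=0.264366 and s≡sin(β/2)=0.964422, N=[2·2·1·6]^{1/2}=4.898979
The bounds max(0,m−m')=0 and min(l+m,l−m')=1 give 2 terms
  k=0: (−1)^1·4.8990/(2)·0.2644^3·0.9644^1 = -0.043647
  k=1: (−1)^2·4.8990/(2)·0.2644^1·0.9644^3 = +0.580875
d^2_{0,-1}(2.6065) = -0.043647 +0.580875 = +0.537228
Phases: e^{-i·(0)·3.1454}=+1.000000+0.000000i, e^{-i·(-1)·2.5096}=-0.806852+0.590754i ⇒ D=-0.433463+0.317369i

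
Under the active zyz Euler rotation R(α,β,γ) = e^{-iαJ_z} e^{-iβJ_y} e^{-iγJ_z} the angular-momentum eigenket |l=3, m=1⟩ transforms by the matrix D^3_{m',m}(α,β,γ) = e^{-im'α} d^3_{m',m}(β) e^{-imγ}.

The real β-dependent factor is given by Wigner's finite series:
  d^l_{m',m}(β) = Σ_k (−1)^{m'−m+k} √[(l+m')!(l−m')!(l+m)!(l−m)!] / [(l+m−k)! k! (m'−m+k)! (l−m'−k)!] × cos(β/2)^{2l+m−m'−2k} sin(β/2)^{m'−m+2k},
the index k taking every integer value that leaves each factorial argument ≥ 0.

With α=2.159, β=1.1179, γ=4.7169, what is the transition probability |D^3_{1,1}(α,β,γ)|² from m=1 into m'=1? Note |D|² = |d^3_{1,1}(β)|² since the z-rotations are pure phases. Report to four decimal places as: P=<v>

D^3_{1,1}(2.159,1.1179,4.7169) = e^{-i·1·2.159}·d^3_{1,1}(1.1179)·e^{-i·1·4.7169}. Compute d first:
Half-angle: c=0.847812, s=0.530296. N=√(24·2·24·2)=48.000000
k: max(0,(1)−(1))=0 … min(3+(1),3−(1))=2
  k=0: (−1)^0·48.0000/(48)·0.8478^6·0.5303^0 = +0.371363
  k=1: (−1)^1·48.0000/(6)·0.8478^4·0.5303^2 = -1.162321
  k=2: (−1)^2·48.0000/(8)·0.8478^2·0.5303^4 = +0.341056
d^3_{1,1}(1.1179) = +0.371363 -1.162321 +0.341056 = -0.449903
|D^3_{1,1}|² = |d^3_{1,1}(β)|² = (-0.449903)² = 0.202413 (the z-rotation phases have unit modulus)

P=0.2024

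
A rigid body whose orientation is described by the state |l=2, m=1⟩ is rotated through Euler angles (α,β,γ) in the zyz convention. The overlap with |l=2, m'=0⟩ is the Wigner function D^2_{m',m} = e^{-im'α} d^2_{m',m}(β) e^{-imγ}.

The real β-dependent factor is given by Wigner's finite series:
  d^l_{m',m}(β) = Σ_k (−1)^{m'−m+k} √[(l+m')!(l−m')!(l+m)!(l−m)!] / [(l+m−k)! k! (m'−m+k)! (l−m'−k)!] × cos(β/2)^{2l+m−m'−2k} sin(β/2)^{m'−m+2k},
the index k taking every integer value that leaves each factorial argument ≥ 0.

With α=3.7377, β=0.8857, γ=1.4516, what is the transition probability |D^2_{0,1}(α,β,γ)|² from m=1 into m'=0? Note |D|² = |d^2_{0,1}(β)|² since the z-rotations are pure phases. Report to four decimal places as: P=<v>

First d^2_{0,1}(β=0.8857), then the phase factors e^{-i(0)α} and e^{-i(1)γ}:
With c≡cos(β/2)=0.903534 and s≡sin(β/2)=0.428516, N=[2·2·6·1]^{1/2}=4.898979
The bounds max(0,m−m')=1 and min(l+m,l−m')=2 give 2 terms
  k=1: (−1)^0·4.8990/(2)·0.9035^3·0.4285^1 = +0.774242
  k=2: (−1)^1·4.8990/(2)·0.9035^1·0.4285^3 = -0.174149
d^2_{0,1}(0.8857) = +0.774242 -0.174149 = +0.600092
|D^2_{0,1}|² = |d^2_{0,1}(β)|² = (+0.600092)² = 0.360111 (the z-rotation phases have unit modulus)

P=0.3601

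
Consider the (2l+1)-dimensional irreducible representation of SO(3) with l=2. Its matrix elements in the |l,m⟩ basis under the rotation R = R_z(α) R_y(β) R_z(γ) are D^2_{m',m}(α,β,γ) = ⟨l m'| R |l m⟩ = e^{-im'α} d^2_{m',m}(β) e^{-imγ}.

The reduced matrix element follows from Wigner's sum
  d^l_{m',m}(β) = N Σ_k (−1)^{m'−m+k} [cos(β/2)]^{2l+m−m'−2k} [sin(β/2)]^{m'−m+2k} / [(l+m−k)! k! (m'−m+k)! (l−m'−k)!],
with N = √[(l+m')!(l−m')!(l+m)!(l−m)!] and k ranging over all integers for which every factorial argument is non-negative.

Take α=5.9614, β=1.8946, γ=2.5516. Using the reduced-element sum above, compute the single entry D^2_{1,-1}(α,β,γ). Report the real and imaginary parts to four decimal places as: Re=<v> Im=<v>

Re=-0.2311 Im=0.0635

First d^2_{1,-1}(β=1.8946), then the phase factors e^{-i(1)α} and e^{-i(-1)γ}:
Half-angle: c=0.583877, s=0.811842. N=√(6·1·1·6)=6.000000
The bounds max(0,m−m')=0 and min(l+m,l−m')=1 give 2 terms
  k=0: (−1)^2·6.0000/(2)·0.5839^2·0.8118^2 = +0.674074
  k=1: (−1)^3·6.0000/(6)·0.5839^0·0.8118^4 = -0.434396
d^2_{1,-1}(1.8946) = +0.674074 -0.434396 = +0.239677
Attach z-rotation phases: D = e^{-i(1)(5.9614)}·(+0.239677)·e^{-i(-1)(2.5516)} = -0.231108+0.063515i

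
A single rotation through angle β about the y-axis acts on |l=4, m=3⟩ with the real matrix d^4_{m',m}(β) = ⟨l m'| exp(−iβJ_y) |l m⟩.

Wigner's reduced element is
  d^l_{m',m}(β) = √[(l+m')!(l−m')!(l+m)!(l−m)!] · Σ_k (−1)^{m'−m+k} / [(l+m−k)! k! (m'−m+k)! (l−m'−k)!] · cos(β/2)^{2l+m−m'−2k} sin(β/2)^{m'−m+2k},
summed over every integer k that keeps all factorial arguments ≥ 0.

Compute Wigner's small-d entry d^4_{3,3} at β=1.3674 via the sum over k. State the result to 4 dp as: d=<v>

d^4_{3,3}(β=1.3674) via Wigner's sum:
c=cos(1.3674/2)=0.775241, s=sin(1.3674/2)=0.631666; N=√[5040·1·5040·1]=5040.000000
The bounds max(0,m−m')=0 and min(l+m,l−m')=1 give 2 terms
  k=0: (−1)^0·5040.0000/(5040)·0.7752^8·0.6317^0 = +0.130465
  k=1: (−1)^1·5040.0000/(720)·0.7752^6·0.6317^2 = -0.606307
d^4_{3,3}(1.3674) = +0.130465 -0.606307 = -0.475842

d=-0.4758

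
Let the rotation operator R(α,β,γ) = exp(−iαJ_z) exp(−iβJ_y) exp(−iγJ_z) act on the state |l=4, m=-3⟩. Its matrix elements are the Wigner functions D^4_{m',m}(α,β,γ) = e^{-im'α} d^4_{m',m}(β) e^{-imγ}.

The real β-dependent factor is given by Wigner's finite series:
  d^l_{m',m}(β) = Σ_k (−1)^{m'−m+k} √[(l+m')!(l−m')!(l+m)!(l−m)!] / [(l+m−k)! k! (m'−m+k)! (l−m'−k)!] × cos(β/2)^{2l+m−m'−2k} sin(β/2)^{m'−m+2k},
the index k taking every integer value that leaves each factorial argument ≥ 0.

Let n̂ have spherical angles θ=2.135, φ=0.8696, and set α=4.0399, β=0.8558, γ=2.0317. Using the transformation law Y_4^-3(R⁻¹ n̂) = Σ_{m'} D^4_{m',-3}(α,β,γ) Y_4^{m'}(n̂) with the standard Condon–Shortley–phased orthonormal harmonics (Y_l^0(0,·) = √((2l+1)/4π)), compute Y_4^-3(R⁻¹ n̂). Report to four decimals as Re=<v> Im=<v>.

Need the full column D^4_{m',-3} for m'=−4..4 at α=4.0399, β=0.8558, γ=2.0317.
cos(β/2)=0.909839, sin(β/2)=0.414961
d^4_{-4,-3}: single k=1 term ⇒ +0.605766;  D = -0.584849-0.157809i
d^4_{-3,-3}: k∈[0..1] ⇒ +0.469588 -0.683755 = -0.214167;  D = -0.172451+0.126997i
d^4_{-2,-3}: k∈[0..1] ⇒ -0.801353 +0.500070 = -0.301283;  D = +0.011366-0.301069i
d^4_{-1,-3}: k∈[0..1] ⇒ +0.775305 -0.268786 = +0.506519;  D = -0.384051-0.330252i
d^4_{0,-3}: k∈[0..1] ⇒ -0.527120 +0.109646 = -0.417473;  D = -0.410111+0.078058i
d^4_{1,-3}: k∈[0..1] ⇒ +0.268786 -0.033546 = +0.235240;  D = -0.109547+0.208176i
d^4_{2,-3}: k∈[0..1] ⇒ -0.104020 +0.007212 = -0.096807;  D = +0.038935+0.088633i
d^4_{3,-3}: k∈[0..1] ⇒ +0.029585 -0.000879 = +0.028706;  D = +0.027751+0.007340i
d^4_{4,-3}: single k=0 term ⇒ -0.005452;  D = +0.004374-0.003255i
Y_4^{m'}(θ=2.135,φ=0.8696) and Σ D·Y over m':
  (-0.5848-0.1578i)·(-0.2130+0.0746i)  (-0.1725+0.1270i)·(+0.3479+0.2051i)  (+0.0114-0.3011i)·(-0.0401-0.2359i)  (-0.3841-0.3303i)·(+0.1377-0.1631i)  (-0.4101+0.0781i)·(-0.2874+0.0000i)  (-0.1095+0.2082i)·(-0.1377-0.1631i)  (+0.0389+0.0886i)·(-0.0401+0.2359i)  (+0.0278+0.0073i)·(-0.3479+0.2051i)  (+0.0044-0.0033i)·(-0.2130-0.0746i)
Y_4^-3(R⁻¹ n̂) = +0.004155+0.001253i

Re=0.0042 Im=0.0013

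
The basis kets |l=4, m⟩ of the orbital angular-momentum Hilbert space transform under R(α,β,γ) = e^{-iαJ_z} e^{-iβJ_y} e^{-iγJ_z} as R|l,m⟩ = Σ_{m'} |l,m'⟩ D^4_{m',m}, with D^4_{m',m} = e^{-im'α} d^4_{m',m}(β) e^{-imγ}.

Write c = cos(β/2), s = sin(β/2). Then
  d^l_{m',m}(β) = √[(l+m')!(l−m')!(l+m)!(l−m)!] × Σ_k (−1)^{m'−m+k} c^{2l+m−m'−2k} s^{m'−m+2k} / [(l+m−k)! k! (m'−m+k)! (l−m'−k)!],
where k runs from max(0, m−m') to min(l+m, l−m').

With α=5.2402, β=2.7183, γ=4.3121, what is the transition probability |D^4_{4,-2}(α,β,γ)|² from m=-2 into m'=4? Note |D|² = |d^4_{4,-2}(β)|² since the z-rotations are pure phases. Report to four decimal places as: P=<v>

P=0.0416

D^4_{4,-2}(5.2402,2.7183,4.3121) = e^{-i·4·5.2402}·d^4_{4,-2}(2.7183)·e^{-i·-2·4.3121}. Compute d first:
c=cos(2.7183/2)=0.210070, s=sin(2.7183/2)=0.977686; N=√[40320·1·2·720]=7619.763776
k∈{0} keeps every argument non-negative
  k=0: (−1)^6·7619.7638/(1440)·0.2101^2·0.9777^6 = +0.203941
d^4_{4,-2}(2.7183) = +0.203941
|D^4_{4,-2}|² = |d^4_{4,-2}(β)|² = (+0.203941)² = 0.041592 (the z-rotation phases have unit modulus)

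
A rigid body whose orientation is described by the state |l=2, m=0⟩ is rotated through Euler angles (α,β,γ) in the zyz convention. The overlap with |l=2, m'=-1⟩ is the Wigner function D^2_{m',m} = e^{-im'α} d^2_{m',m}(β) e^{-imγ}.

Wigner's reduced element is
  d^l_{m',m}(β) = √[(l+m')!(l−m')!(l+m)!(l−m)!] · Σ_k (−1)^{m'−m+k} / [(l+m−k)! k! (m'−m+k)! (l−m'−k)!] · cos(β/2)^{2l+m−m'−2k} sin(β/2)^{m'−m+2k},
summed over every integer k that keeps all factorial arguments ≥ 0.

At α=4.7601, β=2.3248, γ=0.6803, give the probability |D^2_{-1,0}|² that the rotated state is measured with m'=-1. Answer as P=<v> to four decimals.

P=0.3735

D^2_{-1,0}(4.7601,2.3248,0.6803) = e^{-i·-1·4.7601}·d^2_{-1,0}(2.3248)·e^{-i·0·0.6803}. Compute d first:
c=cos(2.3248/2)=0.397138, s=sin(2.3248/2)=0.917759; N=√[1·6·2·2]=4.898979
The bounds max(0,m−m')=1 and min(l+m,l−m')=2 give 2 terms
  k=1: (−1)^0·4.8990/(2)·0.3971^3·0.9178^1 = +0.140808
  k=2: (−1)^1·4.8990/(2)·0.3971^1·0.9178^3 = -0.751974
d^2_{-1,0}(2.3248) = +0.140808 -0.751974 = -0.611166
|D^2_{-1,0}|² = |d^2_{-1,0}(β)|² = (-0.611166)² = 0.373524 (the z-rotation phases have unit modulus)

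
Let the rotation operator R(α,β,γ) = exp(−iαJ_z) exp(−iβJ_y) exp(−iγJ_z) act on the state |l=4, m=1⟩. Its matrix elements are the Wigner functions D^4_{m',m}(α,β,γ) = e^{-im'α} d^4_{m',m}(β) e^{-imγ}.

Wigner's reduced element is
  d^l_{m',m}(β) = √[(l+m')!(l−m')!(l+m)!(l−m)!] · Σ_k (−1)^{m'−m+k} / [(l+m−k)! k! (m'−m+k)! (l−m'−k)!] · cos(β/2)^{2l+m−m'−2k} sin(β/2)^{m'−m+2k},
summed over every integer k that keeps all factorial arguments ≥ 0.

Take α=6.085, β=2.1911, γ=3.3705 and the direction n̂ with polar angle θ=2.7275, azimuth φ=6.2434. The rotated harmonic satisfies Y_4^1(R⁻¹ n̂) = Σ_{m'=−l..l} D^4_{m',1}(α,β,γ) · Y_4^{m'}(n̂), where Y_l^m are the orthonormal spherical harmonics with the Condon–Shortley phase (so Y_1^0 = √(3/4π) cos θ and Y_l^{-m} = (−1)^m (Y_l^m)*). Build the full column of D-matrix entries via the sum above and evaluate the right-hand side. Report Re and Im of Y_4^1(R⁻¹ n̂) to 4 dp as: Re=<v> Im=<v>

Need the full column D^4_{m',1} for m'=−4..4 at α=6.085, β=2.1911, γ=3.3705.
cos(β/2)=0.457557, sin(β/2)=0.889180
d^4_{-4,1}: single k=5 term ⇒ +0.398455;  D = -0.207978+0.339870i
d^4_{-3,1}: k∈[4..5] ⇒ +0.362460 -0.821296 = -0.458836;  D = +0.311864-0.336558i
d^4_{-2,1}: k∈[3..5] ⇒ +0.199394 -1.129514 +0.853119 = -0.077001;  D = +0.062432-0.045070i
d^4_{-1,1}: k∈[2..5] ⇒ +0.072553 -0.821983 +1.552104 -0.390767 = +0.411907;  D = -0.374907+0.170623i
d^4_{0,1}: k∈[1..4] ⇒ +0.016696 -0.378324 +1.428735 -0.899267 = +0.167841;  D = -0.163463+0.038085i
d^4_{1,1}: k∈[0..3] ⇒ +0.001921 -0.108829 +0.821983 -1.034736 = -0.319661;  D = +0.319510-0.009819i
d^4_{2,1}: k∈[0..2] ⇒ -0.015840 +0.299091 -0.753010 = -0.469758;  D = +0.463186+0.078300i
d^4_{3,1}: k∈[0..1] ⇒ +0.057587 -0.362460 = -0.304873;  D = +0.284719+0.109009i
d^4_{4,1}: single k=0 term ⇒ -0.105509;  D = +0.089178+0.056387i
Y_4^{m'}(θ=2.7275,φ=6.2434) and Σ D·Y over m':
  (-0.2080+0.3399i)·(+0.0115+0.0018i)  (+0.3119-0.3366i)·(-0.0741-0.0089i)  (+0.0624-0.0451i)·(+0.2627+0.0210i)  (-0.3749+0.1706i)·(-0.4992-0.0199i)  (-0.1635+0.0381i)·(+0.2583+0.0000i)  (+0.3195-0.0098i)·(+0.4992-0.0199i)  (+0.4632+0.0783i)·(+0.2627-0.0210i)  (+0.2847+0.1090i)·(+0.0741-0.0089i)  (+0.0892+0.0564i)·(+0.0115-0.0018i)
Y_4^1(R⁻¹ n̂) = +0.442376-0.047088i

Re=0.4424 Im=-0.0471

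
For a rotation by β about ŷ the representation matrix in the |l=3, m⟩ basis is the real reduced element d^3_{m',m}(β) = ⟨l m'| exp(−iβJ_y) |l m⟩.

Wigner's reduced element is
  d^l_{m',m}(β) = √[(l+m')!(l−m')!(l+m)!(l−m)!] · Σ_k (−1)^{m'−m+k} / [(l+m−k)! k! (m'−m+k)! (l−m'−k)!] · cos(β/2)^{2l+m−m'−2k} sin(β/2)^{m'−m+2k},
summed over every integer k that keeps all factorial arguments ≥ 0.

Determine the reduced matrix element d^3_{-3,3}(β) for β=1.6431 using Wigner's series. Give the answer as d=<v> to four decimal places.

d=0.1541

d^3_{-3,3}(β=1.6431) via Wigner's sum:
Half-angle: c=0.681087, s=0.732202. N=√(1·720·720·1)=720.000000
k∈{6} keeps every argument non-negative
  k=6: (−1)^0·720.0000/(720)·0.6811^0·0.7322^6 = +0.154094
d^3_{-3,3}(1.6431) = +0.154094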